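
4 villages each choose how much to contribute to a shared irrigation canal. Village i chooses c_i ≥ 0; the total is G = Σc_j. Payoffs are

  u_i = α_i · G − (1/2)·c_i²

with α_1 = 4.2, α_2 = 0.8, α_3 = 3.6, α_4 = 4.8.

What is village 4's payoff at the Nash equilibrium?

Village i's FOC: ∂u_i/∂c_i = α_i − c_i = 0, so c_i* = α_i.
NE contributions = (4.2, 0.8, 3.6, 4.8); G = 13.4.
u_4 = α_4·G − ½·(c_4)² = 4.8·13.4 − ½·4.8² = 52.8.

52.8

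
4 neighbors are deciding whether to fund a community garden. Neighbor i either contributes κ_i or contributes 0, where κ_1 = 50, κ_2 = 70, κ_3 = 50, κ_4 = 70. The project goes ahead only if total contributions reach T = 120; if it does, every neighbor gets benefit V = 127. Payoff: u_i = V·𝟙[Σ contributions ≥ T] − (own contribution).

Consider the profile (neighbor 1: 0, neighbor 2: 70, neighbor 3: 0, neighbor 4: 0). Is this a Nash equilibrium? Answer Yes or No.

No

Total = 70 < 120: not provided.
Neighbor 1 (pledges 0, payoff 0): pledging 50 → total 120, payoff 77. Profitable deviation.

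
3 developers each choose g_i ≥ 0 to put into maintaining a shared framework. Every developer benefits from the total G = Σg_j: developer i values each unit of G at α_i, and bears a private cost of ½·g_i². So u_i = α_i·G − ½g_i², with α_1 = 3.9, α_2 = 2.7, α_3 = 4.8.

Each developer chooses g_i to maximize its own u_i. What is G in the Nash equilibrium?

11.4

Developer i's FOC: ∂u_i/∂g_i = α_i − g_i = 0, so g_i* = α_i.
NE contributions = (3.9, 2.7, 4.8); G = 11.4.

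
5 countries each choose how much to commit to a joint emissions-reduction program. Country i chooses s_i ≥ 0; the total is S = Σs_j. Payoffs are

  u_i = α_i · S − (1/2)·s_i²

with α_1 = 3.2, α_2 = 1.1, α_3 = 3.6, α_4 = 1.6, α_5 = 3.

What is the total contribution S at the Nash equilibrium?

Country i's FOC: ∂u_i/∂s_i = α_i − s_i = 0, so s_i* = α_i.
NE contributions = (3.2, 1.1, 3.6, 1.6, 3); S = 12.5.

12.5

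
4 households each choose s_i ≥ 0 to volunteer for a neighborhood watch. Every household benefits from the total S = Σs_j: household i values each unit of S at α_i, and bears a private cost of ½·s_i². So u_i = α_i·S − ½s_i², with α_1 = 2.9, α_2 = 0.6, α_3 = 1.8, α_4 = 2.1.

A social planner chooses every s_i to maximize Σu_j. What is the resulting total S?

29.6

Planner FOC: ∂(Σu_j)/∂s_i = (Σα_j) − s_i = 0, so s_i^SO = Σα_j = 7.4 for every i; S^SO = 29.6.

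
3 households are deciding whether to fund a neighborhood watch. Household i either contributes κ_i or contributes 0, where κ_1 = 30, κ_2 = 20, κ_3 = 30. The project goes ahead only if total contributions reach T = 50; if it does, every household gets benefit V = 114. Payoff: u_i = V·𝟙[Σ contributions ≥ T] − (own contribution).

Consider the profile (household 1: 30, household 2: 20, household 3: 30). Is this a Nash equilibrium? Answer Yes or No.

Total = 80 ≥ 50: provided.
Household 1 (pledges 30, payoff 84): dropping to 0 → total 50, payoff 114. Profitable deviation.

No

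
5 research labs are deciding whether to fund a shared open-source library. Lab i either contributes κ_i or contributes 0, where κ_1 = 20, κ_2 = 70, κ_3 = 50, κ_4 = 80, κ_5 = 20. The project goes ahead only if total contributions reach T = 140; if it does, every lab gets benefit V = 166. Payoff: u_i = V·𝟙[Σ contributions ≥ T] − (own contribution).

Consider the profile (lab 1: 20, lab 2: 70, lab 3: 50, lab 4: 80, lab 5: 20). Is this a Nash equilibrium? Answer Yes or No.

Total = 240 ≥ 140: provided.
Lab 1 (pledges 20, payoff 146): dropping to 0 → total 220, payoff 166. Profitable deviation.

No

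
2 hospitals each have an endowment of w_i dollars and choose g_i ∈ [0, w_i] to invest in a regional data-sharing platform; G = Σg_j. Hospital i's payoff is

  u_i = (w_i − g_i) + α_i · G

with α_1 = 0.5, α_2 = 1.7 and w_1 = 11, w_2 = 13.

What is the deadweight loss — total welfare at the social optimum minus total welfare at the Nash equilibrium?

13.2

∂u_i/∂g_i = α_i − 1, so hospital i contributes w_i if α_i > 1, else 0.
α_i > 1 for i ∈ {2}; NE contributions (0, 13), G = 13.
W^NE = Σw_i − G^NE + (Σα_i)·G^NE = 24 + 1.2·13 = 39.6.
Planner: ∂(Σu_j)/∂g_i = Σα_j − 1 = 1.2 > 0, so everyone contributes w_i; G^SO = 24, W^SO = 24 + 1.2·24 = 52.8.
Deadweight loss = 13.2.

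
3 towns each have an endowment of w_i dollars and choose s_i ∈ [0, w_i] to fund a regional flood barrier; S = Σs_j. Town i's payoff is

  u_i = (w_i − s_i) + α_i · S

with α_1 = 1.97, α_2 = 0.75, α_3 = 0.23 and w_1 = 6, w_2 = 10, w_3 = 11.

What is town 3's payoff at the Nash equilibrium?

∂u_i/∂s_i = α_i − 1, so town i contributes w_i if α_i > 1, else 0.
α_i > 1 for i ∈ {1}; NE contributions (6, 0, 0), S = 6.
u_3 = (11 − 0) + 0.23·6 = 12.38.

12.38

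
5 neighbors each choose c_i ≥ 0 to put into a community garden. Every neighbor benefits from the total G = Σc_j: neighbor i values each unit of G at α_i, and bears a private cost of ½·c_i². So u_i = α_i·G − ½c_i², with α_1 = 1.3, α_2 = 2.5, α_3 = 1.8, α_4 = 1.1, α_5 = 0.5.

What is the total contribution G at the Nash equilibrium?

Neighbor i's FOC: ∂u_i/∂c_i = α_i − c_i = 0, so c_i* = α_i.
NE contributions = (1.3, 2.5, 1.8, 1.1, 0.5); G = 7.2.

7.2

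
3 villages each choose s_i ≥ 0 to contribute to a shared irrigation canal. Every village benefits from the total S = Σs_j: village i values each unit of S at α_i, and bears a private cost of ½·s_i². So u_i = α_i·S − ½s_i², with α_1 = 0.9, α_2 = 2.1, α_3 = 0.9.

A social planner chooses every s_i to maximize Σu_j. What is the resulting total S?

Planner FOC: ∂(Σu_j)/∂s_i = (Σα_j) − s_i = 0, so s_i^SO = Σα_j = 3.9 for every i; S^SO = 11.7.

11.7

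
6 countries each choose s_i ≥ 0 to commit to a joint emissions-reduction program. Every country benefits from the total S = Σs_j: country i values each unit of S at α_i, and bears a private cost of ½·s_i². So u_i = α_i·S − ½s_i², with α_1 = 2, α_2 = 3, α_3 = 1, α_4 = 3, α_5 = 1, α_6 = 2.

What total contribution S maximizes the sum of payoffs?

72

Planner FOC: ∂(Σu_j)/∂s_i = (Σα_j) − s_i = 0, so s_i^SO = Σα_j = 12 for every i; S^SO = 72.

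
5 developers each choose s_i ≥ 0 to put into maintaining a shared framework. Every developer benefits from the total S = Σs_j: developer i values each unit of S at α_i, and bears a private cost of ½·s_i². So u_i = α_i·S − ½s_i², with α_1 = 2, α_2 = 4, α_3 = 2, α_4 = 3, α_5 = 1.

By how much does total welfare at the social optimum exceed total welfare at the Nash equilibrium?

Developer i's FOC: ∂u_i/∂s_i = α_i − s_i = 0, so s_i* = α_i.
NE contributions = (2, 4, 2, 3, 1); S = 12.
W^NE = (Σα)·S − ½Σα_i² = 12² − ½·34 = 127.
Planner sets s_i = Σα_j = 12 for every i, so S^SO = 5·12 = 60.
W^SO = (Σα)·S^SO − ½·5·(Σα)² = (5/2)·12² = 360.
Deadweight loss = W^SO − W^NE = 233.

233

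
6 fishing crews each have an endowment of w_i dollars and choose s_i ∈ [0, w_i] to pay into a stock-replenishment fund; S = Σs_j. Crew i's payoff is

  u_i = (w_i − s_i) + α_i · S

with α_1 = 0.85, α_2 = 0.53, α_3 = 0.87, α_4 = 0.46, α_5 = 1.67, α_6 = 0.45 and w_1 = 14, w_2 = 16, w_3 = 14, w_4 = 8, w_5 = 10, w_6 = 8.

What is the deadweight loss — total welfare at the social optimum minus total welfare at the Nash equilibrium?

229.8

∂u_i/∂s_i = α_i − 1, so crew i contributes w_i if α_i > 1, else 0.
α_i > 1 for i ∈ {5}; NE contributions (0, 0, 0, 0, 10, 0), S = 10.
W^NE = Σw_i − S^NE + (Σα_i)·S^NE = 70 + 3.83·10 = 108.3.
Planner: ∂(Σu_j)/∂s_i = Σα_j − 1 = 3.83 > 0, so everyone contributes w_i; S^SO = 70, W^SO = 70 + 3.83·70 = 338.1.
Deadweight loss = 229.8.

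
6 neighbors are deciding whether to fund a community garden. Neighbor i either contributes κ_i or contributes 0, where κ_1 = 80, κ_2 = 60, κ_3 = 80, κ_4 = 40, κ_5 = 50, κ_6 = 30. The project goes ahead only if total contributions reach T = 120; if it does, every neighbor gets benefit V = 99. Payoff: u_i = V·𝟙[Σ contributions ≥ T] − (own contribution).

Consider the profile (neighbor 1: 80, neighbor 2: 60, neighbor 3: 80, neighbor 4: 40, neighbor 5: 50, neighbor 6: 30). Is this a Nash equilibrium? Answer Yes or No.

No

Total = 340 ≥ 120: provided.
Neighbor 1 (pledges 80, payoff 19): dropping to 0 → total 260, payoff 99. Profitable deviation.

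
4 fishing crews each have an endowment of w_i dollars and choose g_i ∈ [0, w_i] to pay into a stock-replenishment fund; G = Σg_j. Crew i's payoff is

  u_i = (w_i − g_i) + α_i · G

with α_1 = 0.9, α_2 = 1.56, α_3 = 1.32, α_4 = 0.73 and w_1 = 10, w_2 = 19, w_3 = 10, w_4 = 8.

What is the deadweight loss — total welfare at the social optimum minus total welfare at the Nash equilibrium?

∂u_i/∂g_i = α_i − 1, so crew i contributes w_i if α_i > 1, else 0.
α_i > 1 for i ∈ {2, 3}; NE contributions (0, 19, 10, 0), G = 29.
W^NE = Σw_i − G^NE + (Σα_i)·G^NE = 47 + 3.51·29 = 148.79.
Planner: ∂(Σu_j)/∂g_i = Σα_j − 1 = 3.51 > 0, so everyone contributes w_i; G^SO = 47, W^SO = 47 + 3.51·47 = 211.97.
Deadweight loss = 63.18.

63.18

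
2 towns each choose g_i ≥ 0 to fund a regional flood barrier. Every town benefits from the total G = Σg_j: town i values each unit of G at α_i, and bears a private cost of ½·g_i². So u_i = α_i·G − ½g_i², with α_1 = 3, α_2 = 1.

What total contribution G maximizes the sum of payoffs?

Planner FOC: ∂(Σu_j)/∂g_i = (Σα_j) − g_i = 0, so g_i^SO = Σα_j = 4 for every i; G^SO = 8.

8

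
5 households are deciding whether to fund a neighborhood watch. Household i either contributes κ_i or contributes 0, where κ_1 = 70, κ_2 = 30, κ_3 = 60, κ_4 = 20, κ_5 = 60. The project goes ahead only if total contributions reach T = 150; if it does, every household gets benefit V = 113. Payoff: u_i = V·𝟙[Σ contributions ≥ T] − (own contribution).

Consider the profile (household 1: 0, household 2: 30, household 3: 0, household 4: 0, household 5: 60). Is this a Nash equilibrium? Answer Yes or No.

No

Total = 90 < 150: not provided.
Household 1 (pledges 0, payoff 0): pledging 70 → total 160, payoff 43. Profitable deviation.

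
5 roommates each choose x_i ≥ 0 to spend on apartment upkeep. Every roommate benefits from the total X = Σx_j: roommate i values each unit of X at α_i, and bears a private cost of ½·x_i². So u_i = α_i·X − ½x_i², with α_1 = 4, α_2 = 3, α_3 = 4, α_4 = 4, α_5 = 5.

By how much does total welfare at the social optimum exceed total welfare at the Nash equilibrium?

641

Roommate i's FOC: ∂u_i/∂x_i = α_i − x_i = 0, so x_i* = α_i.
NE contributions = (4, 3, 4, 4, 5); X = 20.
W^NE = (Σα)·X − ½Σα_i² = 20² − ½·82 = 359.
Planner sets x_i = Σα_j = 20 for every i, so X^SO = 5·20 = 100.
W^SO = (Σα)·X^SO − ½·5·(Σα)² = (5/2)·20² = 1000.
Deadweight loss = W^SO − W^NE = 641.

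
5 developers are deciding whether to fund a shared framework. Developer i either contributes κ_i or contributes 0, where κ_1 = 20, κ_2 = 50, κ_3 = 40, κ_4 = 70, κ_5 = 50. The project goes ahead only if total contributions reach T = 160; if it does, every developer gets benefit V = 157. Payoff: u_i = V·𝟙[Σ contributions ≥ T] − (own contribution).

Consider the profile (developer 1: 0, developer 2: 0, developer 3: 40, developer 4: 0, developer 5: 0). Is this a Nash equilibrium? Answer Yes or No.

Total = 40 < 160: not provided.
Developer 1 (pledges 0, payoff 0): pledging 20 → total 60, payoff -20. No gain.
Developer 2 (pledges 0, payoff 0): pledging 50 → total 90, payoff -50. No gain.
Developer 3 (pledges 40, payoff -40): dropping to 0 → total 0, payoff 0. Profitable deviation.

No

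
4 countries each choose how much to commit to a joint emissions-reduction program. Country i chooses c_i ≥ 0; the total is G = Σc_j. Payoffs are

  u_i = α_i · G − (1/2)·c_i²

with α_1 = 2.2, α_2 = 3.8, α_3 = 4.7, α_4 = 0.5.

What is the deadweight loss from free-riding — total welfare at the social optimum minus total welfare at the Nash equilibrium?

146.25

Country i's FOC: ∂u_i/∂c_i = α_i − c_i = 0, so c_i* = α_i.
NE contributions = (2.2, 3.8, 4.7, 0.5); G = 11.2.
W^NE = (Σα)·G − ½Σα_i² = 11.2² − ½·41.62 = 104.63.
Planner sets c_i = Σα_j = 11.2 for every i, so G^SO = 4·11.2 = 44.8.
W^SO = (Σα)·G^SO − ½·4·(Σα)² = (4/2)·11.2² = 250.88.
Deadweight loss = W^SO − W^NE = 146.25.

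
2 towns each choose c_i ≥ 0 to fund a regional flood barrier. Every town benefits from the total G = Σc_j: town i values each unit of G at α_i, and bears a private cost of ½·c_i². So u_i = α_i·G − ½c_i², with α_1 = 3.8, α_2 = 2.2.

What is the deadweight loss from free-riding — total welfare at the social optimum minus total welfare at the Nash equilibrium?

Town i's FOC: ∂u_i/∂c_i = α_i − c_i = 0, so c_i* = α_i.
NE contributions = (3.8, 2.2); G = 6.
W^NE = (Σα)·G − ½Σα_i² = 6² − ½·19.28 = 26.36.
Planner sets c_i = Σα_j = 6 for every i, so G^SO = 2·6 = 12.
W^SO = (Σα)·G^SO − ½·2·(Σα)² = (2/2)·6² = 36.
Deadweight loss = W^SO − W^NE = 9.64.

9.64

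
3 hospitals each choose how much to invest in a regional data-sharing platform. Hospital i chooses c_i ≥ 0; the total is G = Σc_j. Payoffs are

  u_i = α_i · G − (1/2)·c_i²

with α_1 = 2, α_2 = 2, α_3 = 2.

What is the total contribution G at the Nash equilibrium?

6

Hospital i's FOC: ∂u_i/∂c_i = α_i − c_i = 0, so c_i* = α_i.
NE contributions = (2, 2, 2); G = 6.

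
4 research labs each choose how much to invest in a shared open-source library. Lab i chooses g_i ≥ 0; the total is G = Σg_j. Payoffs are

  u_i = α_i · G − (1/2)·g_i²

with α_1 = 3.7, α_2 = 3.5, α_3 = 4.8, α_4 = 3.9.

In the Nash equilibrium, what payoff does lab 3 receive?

Lab i's FOC: ∂u_i/∂g_i = α_i − g_i = 0, so g_i* = α_i.
NE contributions = (3.7, 3.5, 4.8, 3.9); G = 15.9.
u_3 = α_3·G − ½·(g_3)² = 4.8·15.9 − ½·4.8² = 64.8.

64.8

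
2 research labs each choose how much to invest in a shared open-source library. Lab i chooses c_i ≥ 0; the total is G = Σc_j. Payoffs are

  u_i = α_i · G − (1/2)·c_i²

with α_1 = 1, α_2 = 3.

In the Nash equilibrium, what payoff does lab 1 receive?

Lab i's FOC: ∂u_i/∂c_i = α_i − c_i = 0, so c_i* = α_i.
NE contributions = (1, 3); G = 4.
u_1 = α_1·G − ½·(c_1)² = 1·4 − ½·1² = 3.5.

3.5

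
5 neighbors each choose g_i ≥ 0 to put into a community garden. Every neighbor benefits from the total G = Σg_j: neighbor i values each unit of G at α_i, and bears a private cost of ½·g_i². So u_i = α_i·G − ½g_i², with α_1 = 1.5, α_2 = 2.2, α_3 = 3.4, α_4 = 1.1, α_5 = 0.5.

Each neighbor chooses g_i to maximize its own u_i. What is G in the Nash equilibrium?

8.7

Neighbor i's FOC: ∂u_i/∂g_i = α_i − g_i = 0, so g_i* = α_i.
NE contributions = (1.5, 2.2, 3.4, 1.1, 0.5); G = 8.7.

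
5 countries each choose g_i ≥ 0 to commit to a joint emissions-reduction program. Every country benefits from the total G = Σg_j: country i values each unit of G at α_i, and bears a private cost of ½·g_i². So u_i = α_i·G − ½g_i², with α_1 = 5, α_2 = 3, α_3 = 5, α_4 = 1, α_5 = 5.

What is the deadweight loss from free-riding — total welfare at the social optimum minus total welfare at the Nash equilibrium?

584

Country i's FOC: ∂u_i/∂g_i = α_i − g_i = 0, so g_i* = α_i.
NE contributions = (5, 3, 5, 1, 5); G = 19.
W^NE = (Σα)·G − ½Σα_i² = 19² − ½·85 = 318.5.
Planner sets g_i = Σα_j = 19 for every i, so G^SO = 5·19 = 95.
W^SO = (Σα)·G^SO − ½·5·(Σα)² = (5/2)·19² = 902.5.
Deadweight loss = W^SO − W^NE = 584.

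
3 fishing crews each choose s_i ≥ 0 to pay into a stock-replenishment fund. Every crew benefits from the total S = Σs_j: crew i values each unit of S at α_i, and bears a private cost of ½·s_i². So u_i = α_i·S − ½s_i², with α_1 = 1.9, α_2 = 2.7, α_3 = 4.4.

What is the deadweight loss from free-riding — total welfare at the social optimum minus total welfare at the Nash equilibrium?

55.63

Crew i's FOC: ∂u_i/∂s_i = α_i − s_i = 0, so s_i* = α_i.
NE contributions = (1.9, 2.7, 4.4); S = 9.
W^NE = (Σα)·S − ½Σα_i² = 9² − ½·30.26 = 65.87.
Planner sets s_i = Σα_j = 9 for every i, so S^SO = 3·9 = 27.
W^SO = (Σα)·S^SO − ½·3·(Σα)² = (3/2)·9² = 121.5.
Deadweight loss = W^SO − W^NE = 55.63.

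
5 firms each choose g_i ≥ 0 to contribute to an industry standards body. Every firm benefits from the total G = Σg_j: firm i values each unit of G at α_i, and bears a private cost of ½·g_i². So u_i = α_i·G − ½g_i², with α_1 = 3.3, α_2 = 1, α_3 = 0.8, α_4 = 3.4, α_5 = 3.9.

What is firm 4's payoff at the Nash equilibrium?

Firm i's FOC: ∂u_i/∂g_i = α_i − g_i = 0, so g_i* = α_i.
NE contributions = (3.3, 1, 0.8, 3.4, 3.9); G = 12.4.
u_4 = α_4·G − ½·(g_4)² = 3.4·12.4 − ½·3.4² = 36.38.

36.38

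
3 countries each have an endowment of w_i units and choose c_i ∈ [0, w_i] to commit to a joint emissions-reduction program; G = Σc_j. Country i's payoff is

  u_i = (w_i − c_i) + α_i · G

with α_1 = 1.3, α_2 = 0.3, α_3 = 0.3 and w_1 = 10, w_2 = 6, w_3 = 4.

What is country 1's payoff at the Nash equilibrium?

13

∂u_i/∂c_i = α_i − 1, so country i contributes w_i if α_i > 1, else 0.
α_i > 1 for i ∈ {1}; NE contributions (10, 0, 0), G = 10.
u_1 = (10 − 10) + 1.3·10 = 13.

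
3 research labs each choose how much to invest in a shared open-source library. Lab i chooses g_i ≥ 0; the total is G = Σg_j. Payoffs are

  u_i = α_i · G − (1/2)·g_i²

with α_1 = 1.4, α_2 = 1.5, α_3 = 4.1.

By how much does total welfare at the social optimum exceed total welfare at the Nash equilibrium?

35.01

Lab i's FOC: ∂u_i/∂g_i = α_i − g_i = 0, so g_i* = α_i.
NE contributions = (1.4, 1.5, 4.1); G = 7.
W^NE = (Σα)·G − ½Σα_i² = 7² − ½·21.02 = 38.49.
Planner sets g_i = Σα_j = 7 for every i, so G^SO = 3·7 = 21.
W^SO = (Σα)·G^SO − ½·3·(Σα)² = (3/2)·7² = 73.5.
Deadweight loss = W^SO − W^NE = 35.01.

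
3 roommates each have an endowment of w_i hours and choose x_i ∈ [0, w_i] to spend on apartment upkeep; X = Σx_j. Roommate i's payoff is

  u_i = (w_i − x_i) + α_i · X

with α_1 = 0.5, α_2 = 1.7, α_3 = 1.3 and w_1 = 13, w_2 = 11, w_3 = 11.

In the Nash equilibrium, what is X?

22

∂u_i/∂x_i = α_i − 1, so roommate i contributes w_i if α_i > 1, else 0.
α_i > 1 for i ∈ {2, 3}; NE contributions (0, 11, 11), X = 22.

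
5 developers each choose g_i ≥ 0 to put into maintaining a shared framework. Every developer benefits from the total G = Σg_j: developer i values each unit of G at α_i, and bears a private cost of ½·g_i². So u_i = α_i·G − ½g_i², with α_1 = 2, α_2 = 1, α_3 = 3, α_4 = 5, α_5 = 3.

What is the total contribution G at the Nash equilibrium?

14

Developer i's FOC: ∂u_i/∂g_i = α_i − g_i = 0, so g_i* = α_i.
NE contributions = (2, 1, 3, 5, 3); G = 14.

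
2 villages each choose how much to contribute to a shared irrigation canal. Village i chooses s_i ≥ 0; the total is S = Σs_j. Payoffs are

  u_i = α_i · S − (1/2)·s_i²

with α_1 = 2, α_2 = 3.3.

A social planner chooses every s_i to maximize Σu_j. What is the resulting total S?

Planner FOC: ∂(Σu_j)/∂s_i = (Σα_j) − s_i = 0, so s_i^SO = Σα_j = 5.3 for every i; S^SO = 10.6.

10.6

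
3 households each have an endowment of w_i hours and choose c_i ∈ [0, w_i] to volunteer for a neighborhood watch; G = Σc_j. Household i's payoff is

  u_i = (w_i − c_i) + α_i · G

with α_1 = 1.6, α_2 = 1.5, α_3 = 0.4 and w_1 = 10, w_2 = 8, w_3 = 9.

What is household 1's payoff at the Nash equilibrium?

∂u_i/∂c_i = α_i − 1, so household i contributes w_i if α_i > 1, else 0.
α_i > 1 for i ∈ {1, 2}; NE contributions (10, 8, 0), G = 18.
u_1 = (10 − 10) + 1.6·18 = 28.8.

28.8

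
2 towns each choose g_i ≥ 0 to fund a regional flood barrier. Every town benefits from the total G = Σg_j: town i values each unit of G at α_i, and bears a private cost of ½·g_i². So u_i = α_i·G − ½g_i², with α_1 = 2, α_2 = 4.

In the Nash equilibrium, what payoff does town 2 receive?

16

Town i's FOC: ∂u_i/∂g_i = α_i − g_i = 0, so g_i* = α_i.
NE contributions = (2, 4); G = 6.
u_2 = α_2·G − ½·(g_2)² = 4·6 − ½·4² = 16.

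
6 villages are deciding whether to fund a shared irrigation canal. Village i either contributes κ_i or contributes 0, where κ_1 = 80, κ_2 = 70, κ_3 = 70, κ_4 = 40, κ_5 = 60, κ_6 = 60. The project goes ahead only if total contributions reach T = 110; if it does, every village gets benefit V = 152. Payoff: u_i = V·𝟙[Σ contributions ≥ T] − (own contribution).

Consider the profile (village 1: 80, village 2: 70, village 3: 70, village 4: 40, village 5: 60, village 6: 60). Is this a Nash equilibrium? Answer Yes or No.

No

Total = 380 ≥ 110: provided.
Village 1 (pledges 80, payoff 72): dropping to 0 → total 300, payoff 152. Profitable deviation.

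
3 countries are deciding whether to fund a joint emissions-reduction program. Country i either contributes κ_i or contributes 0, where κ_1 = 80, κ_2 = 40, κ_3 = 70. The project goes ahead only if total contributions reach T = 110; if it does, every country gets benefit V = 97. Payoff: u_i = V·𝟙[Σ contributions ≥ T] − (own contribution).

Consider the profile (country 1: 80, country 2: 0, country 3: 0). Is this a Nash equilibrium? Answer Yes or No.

Total = 80 < 110: not provided.
Country 1 (pledges 80, payoff -80): dropping to 0 → total 0, payoff 0. Profitable deviation.

No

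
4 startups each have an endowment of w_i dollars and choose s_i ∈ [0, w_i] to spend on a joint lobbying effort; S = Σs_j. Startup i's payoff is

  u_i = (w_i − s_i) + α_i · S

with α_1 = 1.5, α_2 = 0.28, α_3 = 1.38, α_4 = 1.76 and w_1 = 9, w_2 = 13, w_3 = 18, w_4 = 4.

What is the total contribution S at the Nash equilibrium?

31

∂u_i/∂s_i = α_i − 1, so startup i contributes w_i if α_i > 1, else 0.
α_i > 1 for i ∈ {1, 3, 4}; NE contributions (9, 0, 18, 4), S = 31.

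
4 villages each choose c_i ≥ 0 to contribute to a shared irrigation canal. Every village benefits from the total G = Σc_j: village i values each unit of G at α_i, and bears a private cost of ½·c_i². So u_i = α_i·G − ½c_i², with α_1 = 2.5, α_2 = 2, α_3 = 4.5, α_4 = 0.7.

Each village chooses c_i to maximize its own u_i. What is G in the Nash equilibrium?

Village i's FOC: ∂u_i/∂c_i = α_i − c_i = 0, so c_i* = α_i.
NE contributions = (2.5, 2, 4.5, 0.7); G = 9.7.

9.7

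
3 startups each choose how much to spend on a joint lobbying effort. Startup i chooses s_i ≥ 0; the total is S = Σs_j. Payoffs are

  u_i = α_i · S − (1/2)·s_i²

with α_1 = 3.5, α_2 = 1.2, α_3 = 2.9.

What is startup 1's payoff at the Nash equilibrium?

20.475

Startup i's FOC: ∂u_i/∂s_i = α_i − s_i = 0, so s_i* = α_i.
NE contributions = (3.5, 1.2, 2.9); S = 7.6.
u_1 = α_1·S − ½·(s_1)² = 3.5·7.6 − ½·3.5² = 20.475.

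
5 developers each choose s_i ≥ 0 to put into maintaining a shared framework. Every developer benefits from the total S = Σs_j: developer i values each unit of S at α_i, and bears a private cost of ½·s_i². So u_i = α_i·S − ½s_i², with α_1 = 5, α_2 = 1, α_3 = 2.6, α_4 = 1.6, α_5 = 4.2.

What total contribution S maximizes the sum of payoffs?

Planner FOC: ∂(Σu_j)/∂s_i = (Σα_j) − s_i = 0, so s_i^SO = Σα_j = 14.4 for every i; S^SO = 72.

72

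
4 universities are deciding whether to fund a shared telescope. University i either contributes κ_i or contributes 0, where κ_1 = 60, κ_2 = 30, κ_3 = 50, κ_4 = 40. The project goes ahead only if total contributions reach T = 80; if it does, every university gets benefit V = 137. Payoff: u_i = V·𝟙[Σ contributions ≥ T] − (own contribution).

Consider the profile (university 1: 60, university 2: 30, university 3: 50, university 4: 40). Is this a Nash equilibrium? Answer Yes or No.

Total = 180 ≥ 80: provided.
University 1 (pledges 60, payoff 77): dropping to 0 → total 120, payoff 137. Profitable deviation.

No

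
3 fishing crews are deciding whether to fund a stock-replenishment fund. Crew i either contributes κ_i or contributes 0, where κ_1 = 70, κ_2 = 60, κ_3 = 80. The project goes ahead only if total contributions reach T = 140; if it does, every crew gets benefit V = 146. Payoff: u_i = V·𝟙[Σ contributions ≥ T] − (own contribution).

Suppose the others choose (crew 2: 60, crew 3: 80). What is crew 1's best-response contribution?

Others' total = 140 ≥ 140; contributing adds cost 70 for no extra benefit.
Best response: 0.

0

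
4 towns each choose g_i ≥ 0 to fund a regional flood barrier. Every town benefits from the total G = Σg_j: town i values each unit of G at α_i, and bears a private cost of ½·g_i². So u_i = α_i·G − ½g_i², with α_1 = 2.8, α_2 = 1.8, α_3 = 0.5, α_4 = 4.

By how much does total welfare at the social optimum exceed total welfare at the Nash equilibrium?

Town i's FOC: ∂u_i/∂g_i = α_i − g_i = 0, so g_i* = α_i.
NE contributions = (2.8, 1.8, 0.5, 4); G = 9.1.
W^NE = (Σα)·G − ½Σα_i² = 9.1² − ½·27.33 = 69.145.
Planner sets g_i = Σα_j = 9.1 for every i, so G^SO = 4·9.1 = 36.4.
W^SO = (Σα)·G^SO − ½·4·(Σα)² = (4/2)·9.1² = 165.62.
Deadweight loss = W^SO − W^NE = 96.475.

96.475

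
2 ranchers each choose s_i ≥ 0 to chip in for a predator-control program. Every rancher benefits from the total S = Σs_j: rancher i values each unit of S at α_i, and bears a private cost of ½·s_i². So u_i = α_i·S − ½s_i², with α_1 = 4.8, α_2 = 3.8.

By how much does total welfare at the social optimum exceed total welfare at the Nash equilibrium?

18.74

Rancher i's FOC: ∂u_i/∂s_i = α_i − s_i = 0, so s_i* = α_i.
NE contributions = (4.8, 3.8); S = 8.6.
W^NE = (Σα)·S − ½Σα_i² = 8.6² − ½·37.48 = 55.22.
Planner sets s_i = Σα_j = 8.6 for every i, so S^SO = 2·8.6 = 17.2.
W^SO = (Σα)·S^SO − ½·2·(Σα)² = (2/2)·8.6² = 73.96.
Deadweight loss = W^SO − W^NE = 18.74.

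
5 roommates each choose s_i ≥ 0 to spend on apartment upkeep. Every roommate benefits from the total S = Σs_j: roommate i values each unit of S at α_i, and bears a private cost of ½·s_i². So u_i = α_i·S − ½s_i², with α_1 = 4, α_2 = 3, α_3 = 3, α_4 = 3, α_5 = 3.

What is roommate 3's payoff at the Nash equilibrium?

Roommate i's FOC: ∂u_i/∂s_i = α_i − s_i = 0, so s_i* = α_i.
NE contributions = (4, 3, 3, 3, 3); S = 16.
u_3 = α_3·S − ½·(s_3)² = 3·16 − ½·3² = 43.5.

43.5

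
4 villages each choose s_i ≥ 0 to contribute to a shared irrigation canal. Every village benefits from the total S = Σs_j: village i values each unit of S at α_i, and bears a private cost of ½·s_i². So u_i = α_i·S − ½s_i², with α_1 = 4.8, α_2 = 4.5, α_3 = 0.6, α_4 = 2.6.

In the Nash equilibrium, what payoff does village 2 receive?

46.125

Village i's FOC: ∂u_i/∂s_i = α_i − s_i = 0, so s_i* = α_i.
NE contributions = (4.8, 4.5, 0.6, 2.6); S = 12.5.
u_2 = α_2·S − ½·(s_2)² = 4.5·12.5 − ½·4.5² = 46.125.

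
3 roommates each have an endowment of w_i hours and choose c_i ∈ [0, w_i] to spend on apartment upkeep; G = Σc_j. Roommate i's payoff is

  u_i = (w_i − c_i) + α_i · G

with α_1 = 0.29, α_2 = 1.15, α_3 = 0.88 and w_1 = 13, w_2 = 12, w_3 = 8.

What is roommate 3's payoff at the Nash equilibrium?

18.56

∂u_i/∂c_i = α_i − 1, so roommate i contributes w_i if α_i > 1, else 0.
α_i > 1 for i ∈ {2}; NE contributions (0, 12, 0), G = 12.
u_3 = (8 − 0) + 0.88·12 = 18.56.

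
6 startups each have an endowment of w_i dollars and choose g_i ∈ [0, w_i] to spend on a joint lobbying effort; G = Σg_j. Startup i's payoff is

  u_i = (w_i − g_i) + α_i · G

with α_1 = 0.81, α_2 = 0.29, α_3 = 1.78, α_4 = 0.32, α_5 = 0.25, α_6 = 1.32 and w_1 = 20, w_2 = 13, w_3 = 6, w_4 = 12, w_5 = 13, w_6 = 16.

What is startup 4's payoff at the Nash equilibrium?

19.04

∂u_i/∂g_i = α_i − 1, so startup i contributes w_i if α_i > 1, else 0.
α_i > 1 for i ∈ {3, 6}; NE contributions (0, 0, 6, 0, 0, 16), G = 22.
u_4 = (12 − 0) + 0.32·22 = 19.04.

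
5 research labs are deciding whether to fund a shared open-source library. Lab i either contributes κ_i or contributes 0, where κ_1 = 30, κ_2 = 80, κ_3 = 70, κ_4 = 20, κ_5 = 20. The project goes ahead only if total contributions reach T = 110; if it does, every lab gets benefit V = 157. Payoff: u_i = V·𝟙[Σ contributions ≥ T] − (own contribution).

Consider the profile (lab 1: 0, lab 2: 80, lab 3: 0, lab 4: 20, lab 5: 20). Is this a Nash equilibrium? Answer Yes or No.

Total = 120 ≥ 110: provided.
Lab 1 (pledges 0, payoff 157): pledging 30 → total 150, payoff 127. No gain.
Lab 2 (pledges 80, payoff 77): dropping to 0 → total 40, payoff 0. No gain.
Lab 3 (pledges 0, payoff 157): pledging 70 → total 190, payoff 87. No gain.
Lab 4 (pledges 20, payoff 137): dropping to 0 → total 100, payoff 0. No gain.
Lab 5 (pledges 20, payoff 137): dropping to 0 → total 100, payoff 0. No gain.

Yes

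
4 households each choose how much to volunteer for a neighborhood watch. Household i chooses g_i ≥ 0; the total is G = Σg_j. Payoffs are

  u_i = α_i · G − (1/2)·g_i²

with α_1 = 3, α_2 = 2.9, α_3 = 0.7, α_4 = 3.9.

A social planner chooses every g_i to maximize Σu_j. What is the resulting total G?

Planner FOC: ∂(Σu_j)/∂g_i = (Σα_j) − g_i = 0, so g_i^SO = Σα_j = 10.5 for every i; G^SO = 42.

42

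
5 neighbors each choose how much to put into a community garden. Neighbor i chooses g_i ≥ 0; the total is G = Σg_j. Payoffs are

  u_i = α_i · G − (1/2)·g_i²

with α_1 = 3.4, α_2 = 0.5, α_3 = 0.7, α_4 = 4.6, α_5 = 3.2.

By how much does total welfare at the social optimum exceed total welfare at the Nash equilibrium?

Neighbor i's FOC: ∂u_i/∂g_i = α_i − g_i = 0, so g_i* = α_i.
NE contributions = (3.4, 0.5, 0.7, 4.6, 3.2); G = 12.4.
W^NE = (Σα)·G − ½Σα_i² = 12.4² − ½·43.7 = 131.91.
Planner sets g_i = Σα_j = 12.4 for every i, so G^SO = 5·12.4 = 62.
W^SO = (Σα)·G^SO − ½·5·(Σα)² = (5/2)·12.4² = 384.4.
Deadweight loss = W^SO − W^NE = 252.49.

252.49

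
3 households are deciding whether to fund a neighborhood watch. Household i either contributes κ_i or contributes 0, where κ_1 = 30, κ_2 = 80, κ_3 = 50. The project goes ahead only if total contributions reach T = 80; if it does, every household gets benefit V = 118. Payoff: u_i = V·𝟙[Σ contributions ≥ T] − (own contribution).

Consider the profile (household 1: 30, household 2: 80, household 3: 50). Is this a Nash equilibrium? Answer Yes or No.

No

Total = 160 ≥ 80: provided.
Household 1 (pledges 30, payoff 88): dropping to 0 → total 130, payoff 118. Profitable deviation.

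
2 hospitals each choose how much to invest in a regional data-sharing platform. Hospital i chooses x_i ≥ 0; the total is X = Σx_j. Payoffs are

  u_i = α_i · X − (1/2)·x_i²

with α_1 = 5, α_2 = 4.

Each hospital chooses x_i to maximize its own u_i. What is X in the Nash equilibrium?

Hospital i's FOC: ∂u_i/∂x_i = α_i − x_i = 0, so x_i* = α_i.
NE contributions = (5, 4); X = 9.

9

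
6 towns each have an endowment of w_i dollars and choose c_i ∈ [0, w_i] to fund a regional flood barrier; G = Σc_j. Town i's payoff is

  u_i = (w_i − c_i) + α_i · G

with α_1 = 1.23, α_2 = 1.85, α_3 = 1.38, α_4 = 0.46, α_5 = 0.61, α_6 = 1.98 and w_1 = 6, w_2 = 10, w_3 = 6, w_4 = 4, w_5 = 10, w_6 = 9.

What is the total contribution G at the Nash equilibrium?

31

∂u_i/∂c_i = α_i − 1, so town i contributes w_i if α_i > 1, else 0.
α_i > 1 for i ∈ {1, 2, 3, 6}; NE contributions (6, 10, 6, 0, 0, 9), G = 31.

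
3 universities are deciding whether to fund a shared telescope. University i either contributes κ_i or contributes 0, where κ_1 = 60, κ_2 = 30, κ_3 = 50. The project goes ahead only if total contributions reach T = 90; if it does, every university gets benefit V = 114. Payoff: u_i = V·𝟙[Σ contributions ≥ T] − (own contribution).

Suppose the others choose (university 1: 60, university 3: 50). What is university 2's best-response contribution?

Others' total = 110 ≥ 90; contributing adds cost 30 for no extra benefit.
Best response: 0.

0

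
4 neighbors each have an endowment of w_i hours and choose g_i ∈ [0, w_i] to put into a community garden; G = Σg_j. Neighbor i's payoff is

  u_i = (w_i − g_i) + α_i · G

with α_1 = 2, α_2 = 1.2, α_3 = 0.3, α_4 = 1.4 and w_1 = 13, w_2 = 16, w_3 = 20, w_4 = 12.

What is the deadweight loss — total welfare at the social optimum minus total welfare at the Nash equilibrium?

78

∂u_i/∂g_i = α_i − 1, so neighbor i contributes w_i if α_i > 1, else 0.
α_i > 1 for i ∈ {1, 2, 4}; NE contributions (13, 16, 0, 12), G = 41.
W^NE = Σw_i − G^NE + (Σα_i)·G^NE = 61 + 3.9·41 = 220.9.
Planner: ∂(Σu_j)/∂g_i = Σα_j − 1 = 3.9 > 0, so everyone contributes w_i; G^SO = 61, W^SO = 61 + 3.9·61 = 298.9.
Deadweight loss = 78.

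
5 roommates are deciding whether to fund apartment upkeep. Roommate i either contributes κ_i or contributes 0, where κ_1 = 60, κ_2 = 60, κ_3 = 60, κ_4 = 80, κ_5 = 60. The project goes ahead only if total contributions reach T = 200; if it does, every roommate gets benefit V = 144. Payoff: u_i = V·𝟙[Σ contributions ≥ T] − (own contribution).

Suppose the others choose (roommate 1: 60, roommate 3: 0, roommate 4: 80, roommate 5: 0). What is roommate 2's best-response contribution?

60

Others' total = 140. Contributing 60 brings total to 200 ≥ 200: gain V − κ_2 = 84.
Best response: 60.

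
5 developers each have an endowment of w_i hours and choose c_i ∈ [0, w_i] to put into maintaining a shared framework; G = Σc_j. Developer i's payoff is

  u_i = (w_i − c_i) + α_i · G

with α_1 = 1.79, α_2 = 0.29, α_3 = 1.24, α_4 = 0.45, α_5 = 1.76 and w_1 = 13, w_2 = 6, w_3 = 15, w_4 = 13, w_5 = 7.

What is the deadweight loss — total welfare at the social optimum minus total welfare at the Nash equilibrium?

86.07

∂u_i/∂c_i = α_i − 1, so developer i contributes w_i if α_i > 1, else 0.
α_i > 1 for i ∈ {1, 3, 5}; NE contributions (13, 0, 15, 0, 7), G = 35.
W^NE = Σw_i − G^NE + (Σα_i)·G^NE = 54 + 4.53·35 = 212.55.
Planner: ∂(Σu_j)/∂c_i = Σα_j − 1 = 4.53 > 0, so everyone contributes w_i; G^SO = 54, W^SO = 54 + 4.53·54 = 298.62.
Deadweight loss = 86.07.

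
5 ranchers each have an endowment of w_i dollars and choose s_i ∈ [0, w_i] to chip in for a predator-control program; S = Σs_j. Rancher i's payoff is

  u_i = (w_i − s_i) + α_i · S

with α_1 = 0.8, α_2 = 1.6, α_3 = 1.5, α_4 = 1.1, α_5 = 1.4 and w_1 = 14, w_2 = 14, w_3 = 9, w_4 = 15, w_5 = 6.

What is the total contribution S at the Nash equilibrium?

44

∂u_i/∂s_i = α_i − 1, so rancher i contributes w_i if α_i > 1, else 0.
α_i > 1 for i ∈ {2, 3, 4, 5}; NE contributions (0, 14, 9, 15, 6), S = 44.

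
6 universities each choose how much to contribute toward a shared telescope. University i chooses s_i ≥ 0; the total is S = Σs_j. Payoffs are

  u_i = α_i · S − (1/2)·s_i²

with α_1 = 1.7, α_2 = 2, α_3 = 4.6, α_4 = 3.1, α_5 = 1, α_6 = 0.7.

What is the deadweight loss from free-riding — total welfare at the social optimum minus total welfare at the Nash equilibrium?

University i's FOC: ∂u_i/∂s_i = α_i − s_i = 0, so s_i* = α_i.
NE contributions = (1.7, 2, 4.6, 3.1, 1, 0.7); S = 13.1.
W^NE = (Σα)·S − ½Σα_i² = 13.1² − ½·39.15 = 152.035.
Planner sets s_i = Σα_j = 13.1 for every i, so S^SO = 6·13.1 = 78.6.
W^SO = (Σα)·S^SO − ½·6·(Σα)² = (6/2)·13.1² = 514.83.
Deadweight loss = W^SO − W^NE = 362.795.

362.795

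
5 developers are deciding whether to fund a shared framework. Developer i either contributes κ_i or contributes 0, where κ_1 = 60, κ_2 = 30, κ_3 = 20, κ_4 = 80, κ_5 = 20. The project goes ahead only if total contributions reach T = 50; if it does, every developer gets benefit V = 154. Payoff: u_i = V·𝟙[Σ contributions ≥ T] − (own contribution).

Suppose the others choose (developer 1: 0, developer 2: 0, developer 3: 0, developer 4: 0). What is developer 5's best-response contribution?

0

Others' total = 0. Even contributing 20 gives 20 < 50: no benefit either way.
Best response: 0.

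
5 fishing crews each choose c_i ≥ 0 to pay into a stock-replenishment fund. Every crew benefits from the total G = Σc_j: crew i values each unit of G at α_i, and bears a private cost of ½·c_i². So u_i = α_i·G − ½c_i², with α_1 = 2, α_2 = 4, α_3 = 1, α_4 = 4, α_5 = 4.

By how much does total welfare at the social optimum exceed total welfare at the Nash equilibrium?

364

Crew i's FOC: ∂u_i/∂c_i = α_i − c_i = 0, so c_i* = α_i.
NE contributions = (2, 4, 1, 4, 4); G = 15.
W^NE = (Σα)·G − ½Σα_i² = 15² − ½·53 = 198.5.
Planner sets c_i = Σα_j = 15 for every i, so G^SO = 5·15 = 75.
W^SO = (Σα)·G^SO − ½·5·(Σα)² = (5/2)·15² = 562.5.
Deadweight loss = W^SO − W^NE = 364.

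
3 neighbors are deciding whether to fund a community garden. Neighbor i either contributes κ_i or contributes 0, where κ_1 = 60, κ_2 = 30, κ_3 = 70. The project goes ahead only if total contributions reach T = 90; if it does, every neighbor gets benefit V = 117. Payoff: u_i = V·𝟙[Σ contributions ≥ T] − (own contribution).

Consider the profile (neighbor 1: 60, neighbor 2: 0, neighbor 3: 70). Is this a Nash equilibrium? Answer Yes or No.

Total = 130 ≥ 90: provided.
Neighbor 1 (pledges 60, payoff 57): dropping to 0 → total 70, payoff 0. No gain.
Neighbor 2 (pledges 0, payoff 117): pledging 30 → total 160, payoff 87. No gain.
Neighbor 3 (pledges 70, payoff 47): dropping to 0 → total 60, payoff 0. No gain.

Yes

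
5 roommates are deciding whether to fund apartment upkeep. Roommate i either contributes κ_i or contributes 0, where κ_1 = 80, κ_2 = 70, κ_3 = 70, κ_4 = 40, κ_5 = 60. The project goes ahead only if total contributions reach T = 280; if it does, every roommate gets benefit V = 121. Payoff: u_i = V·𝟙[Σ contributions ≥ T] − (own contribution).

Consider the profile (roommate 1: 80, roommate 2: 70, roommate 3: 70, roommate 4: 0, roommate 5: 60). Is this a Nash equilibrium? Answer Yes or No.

Yes

Total = 280 ≥ 280: provided.
Roommate 1 (pledges 80, payoff 41): dropping to 0 → total 200, payoff 0. No gain.
Roommate 2 (pledges 70, payoff 51): dropping to 0 → total 210, payoff 0. No gain.
Roommate 3 (pledges 70, payoff 51): dropping to 0 → total 210, payoff 0. No gain.
Roommate 4 (pledges 0, payoff 121): pledging 40 → total 320, payoff 81. No gain.
Roommate 5 (pledges 60, payoff 61): dropping to 0 → total 220, payoff 0. No gain.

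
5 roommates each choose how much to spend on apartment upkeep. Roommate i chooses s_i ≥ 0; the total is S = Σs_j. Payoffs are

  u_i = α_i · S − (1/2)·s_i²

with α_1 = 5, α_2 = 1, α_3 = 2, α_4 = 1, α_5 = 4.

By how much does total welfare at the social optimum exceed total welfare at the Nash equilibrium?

277

Roommate i's FOC: ∂u_i/∂s_i = α_i − s_i = 0, so s_i* = α_i.
NE contributions = (5, 1, 2, 1, 4); S = 13.
W^NE = (Σα)·S − ½Σα_i² = 13² − ½·47 = 145.5.
Planner sets s_i = Σα_j = 13 for every i, so S^SO = 5·13 = 65.
W^SO = (Σα)·S^SO − ½·5·(Σα)² = (5/2)·13² = 422.5.
Deadweight loss = W^SO − W^NE = 277.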